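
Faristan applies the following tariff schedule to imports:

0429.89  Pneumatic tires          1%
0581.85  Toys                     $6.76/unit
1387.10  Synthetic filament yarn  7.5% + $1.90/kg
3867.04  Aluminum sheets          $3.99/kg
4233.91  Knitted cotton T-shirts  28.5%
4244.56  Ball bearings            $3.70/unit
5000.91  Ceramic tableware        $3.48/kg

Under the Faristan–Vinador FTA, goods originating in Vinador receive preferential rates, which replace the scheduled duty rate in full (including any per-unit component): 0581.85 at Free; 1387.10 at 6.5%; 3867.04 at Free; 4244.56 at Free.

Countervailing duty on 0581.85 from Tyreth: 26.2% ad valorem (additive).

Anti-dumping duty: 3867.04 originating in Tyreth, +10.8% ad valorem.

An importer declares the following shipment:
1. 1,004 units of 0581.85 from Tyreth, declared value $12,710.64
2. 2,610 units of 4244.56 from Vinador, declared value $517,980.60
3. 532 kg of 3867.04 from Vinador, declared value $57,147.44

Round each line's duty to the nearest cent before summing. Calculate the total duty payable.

$10,117.23

Line 1 (0581.85, Tyreth, 1,004 units, $12,710.64):
Base rate for 0581.85 is $6.76/unit.
0581.85 has an FTA preferential rate, but origin Tyreth is not Vinador; base rate stands.
Additional duty on 0581.85 from Tyreth: +26.2% ad valorem. Applied ad valorem rate = 26.2%.
Duty = $12,710.64 × 26.2% + 1,004 × $6.76 = $10,117.23.
Line 2 (4244.56, Vinador, 2,610 units, $517,980.60):
Base rate for 4244.56 is $3.70/unit.
Origin Vinador qualifies under the Faristan–Vinador agreement and 4244.56 is covered: preferential rate Free applies instead.
Duty = $517,980.60 × 0% = $0.00.
Line 3 (3867.04, Vinador, 532 kg, $57,147.44):
Base rate for 3867.04 is $3.99/kg.
Origin Vinador qualifies under the Faristan–Vinador agreement and 3867.04 is covered: preferential rate Free applies instead.
The additional-duty order on 3867.04 targets Tyreth, not Vinador; it does not apply.
Duty = $57,147.44 × 0% = $0.00.
Total = $10,117.23 + $0.00 + $0.00 = $10,117.23.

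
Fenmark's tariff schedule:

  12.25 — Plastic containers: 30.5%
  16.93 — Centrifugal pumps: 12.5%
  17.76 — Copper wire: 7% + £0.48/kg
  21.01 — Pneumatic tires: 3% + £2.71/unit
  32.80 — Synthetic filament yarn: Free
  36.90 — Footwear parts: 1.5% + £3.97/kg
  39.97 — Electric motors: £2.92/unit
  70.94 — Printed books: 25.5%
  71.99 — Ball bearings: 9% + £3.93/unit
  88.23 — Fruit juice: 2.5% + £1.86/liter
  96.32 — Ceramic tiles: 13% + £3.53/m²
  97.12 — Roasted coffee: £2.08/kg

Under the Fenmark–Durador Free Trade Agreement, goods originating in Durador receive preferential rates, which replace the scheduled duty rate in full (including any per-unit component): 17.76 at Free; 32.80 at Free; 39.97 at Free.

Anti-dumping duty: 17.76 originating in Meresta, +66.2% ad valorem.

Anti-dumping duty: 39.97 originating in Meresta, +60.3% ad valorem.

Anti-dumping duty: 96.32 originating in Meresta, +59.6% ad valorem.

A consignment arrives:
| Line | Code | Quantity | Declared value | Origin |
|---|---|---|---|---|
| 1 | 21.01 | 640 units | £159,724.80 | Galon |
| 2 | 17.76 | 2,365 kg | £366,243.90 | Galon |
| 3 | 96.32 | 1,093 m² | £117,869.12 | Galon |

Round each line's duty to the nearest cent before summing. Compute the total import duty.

Line 1 (21.01, Galon, 640 units, £159,724.80):
Base rate for 21.01 is 3% + £2.71/unit.
Duty = £159,724.80 × 3% + 640 × £2.71 = £6,526.14.
Line 2 (17.76, Galon, 2,365 kg, £366,243.90):
Base rate for 17.76 is 7% + £0.48/kg.
17.76 has an FTA preferential rate, but origin Galon is not Durador; base rate stands.
The additional-duty order on 17.76 targets Meresta, not Galon; it does not apply.
Duty = £366,243.90 × 7% + 2,365 × £0.48 = £26,772.27.
Line 3 (96.32, Galon, 1,093 m², £117,869.12):
Base rate for 96.32 is 13% + £3.53/m².
The additional-duty order on 96.32 targets Meresta, not Galon; it does not apply.
Duty = £117,869.12 × 13% + 1,093 × £3.53 = £19,181.28.
Total = £6,526.14 + £26,772.27 + £19,181.28 = £52,479.69.

£52,479.69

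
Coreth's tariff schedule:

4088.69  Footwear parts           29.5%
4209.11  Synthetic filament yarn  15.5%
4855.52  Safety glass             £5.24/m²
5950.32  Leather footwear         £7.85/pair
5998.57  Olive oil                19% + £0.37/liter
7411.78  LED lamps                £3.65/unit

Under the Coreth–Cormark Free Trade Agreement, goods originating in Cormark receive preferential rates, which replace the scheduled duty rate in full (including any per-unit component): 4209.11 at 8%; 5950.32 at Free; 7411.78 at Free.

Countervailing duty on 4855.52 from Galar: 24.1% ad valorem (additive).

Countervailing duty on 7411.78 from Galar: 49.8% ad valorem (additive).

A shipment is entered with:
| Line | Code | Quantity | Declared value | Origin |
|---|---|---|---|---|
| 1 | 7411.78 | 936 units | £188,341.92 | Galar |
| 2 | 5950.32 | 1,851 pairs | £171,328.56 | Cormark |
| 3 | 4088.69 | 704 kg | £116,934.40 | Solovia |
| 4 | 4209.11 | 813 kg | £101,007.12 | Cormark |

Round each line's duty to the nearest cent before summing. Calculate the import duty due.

£139,786.90

Line 1 (7411.78, Galar, 936 units, £188,341.92):
Base rate for 7411.78 is £3.65/unit.
7411.78 has an FTA preferential rate, but origin Galar is not Cormark; base rate stands.
Additional duty on 7411.78 from Galar: +49.8% ad valorem. Applied ad valorem rate = 49.8%.
Duty = £188,341.92 × 49.8% + 936 × £3.65 = £97,210.68.
Line 2 (5950.32, Cormark, 1,851 pairs, £171,328.56):
Base rate for 5950.32 is £7.85/pair.
Origin Cormark qualifies under the Coreth–Cormark agreement and 5950.32 is covered: preferential rate Free applies instead.
Duty = £171,328.56 × 0% = £0.00.
Line 3 (4088.69, Solovia, 704 kg, £116,934.40):
Base rate for 4088.69 is 29.5%.
Duty = £116,934.40 × 29.5% = £34,495.65.
Line 4 (4209.11, Cormark, 813 kg, £101,007.12):
Base rate for 4209.11 is 15.5%.
Origin Cormark qualifies under the Coreth–Cormark agreement and 4209.11 is covered: preferential rate 8% applies instead.
Duty = £101,007.12 × 8% = £8,080.57.
Total = £97,210.68 + £0.00 + £34,495.65 + £8,080.57 = £139,786.90.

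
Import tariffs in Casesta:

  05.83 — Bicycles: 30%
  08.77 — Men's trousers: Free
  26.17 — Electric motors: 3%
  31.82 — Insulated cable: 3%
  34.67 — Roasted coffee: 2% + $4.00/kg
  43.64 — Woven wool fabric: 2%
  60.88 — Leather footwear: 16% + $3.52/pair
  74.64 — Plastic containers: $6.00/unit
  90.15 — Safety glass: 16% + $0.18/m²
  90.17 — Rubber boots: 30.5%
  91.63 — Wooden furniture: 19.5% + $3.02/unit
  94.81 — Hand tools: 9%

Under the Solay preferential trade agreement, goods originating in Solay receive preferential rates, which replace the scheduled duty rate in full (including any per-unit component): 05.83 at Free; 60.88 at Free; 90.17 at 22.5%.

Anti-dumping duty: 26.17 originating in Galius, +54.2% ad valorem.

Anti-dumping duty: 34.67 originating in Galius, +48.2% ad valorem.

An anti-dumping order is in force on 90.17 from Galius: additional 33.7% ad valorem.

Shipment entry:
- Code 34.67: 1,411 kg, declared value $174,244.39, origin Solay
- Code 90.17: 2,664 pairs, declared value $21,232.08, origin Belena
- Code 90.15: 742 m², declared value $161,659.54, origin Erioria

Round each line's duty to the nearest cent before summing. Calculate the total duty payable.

$41,603.76

Line 1 (34.67, Solay, 1,411 kg, $174,244.39):
Base rate for 34.67 is 2% + $4.00/kg.
Origin Solay is the FTA partner but 34.67 is not on the preference list; base rate stands.
The additional-duty order on 34.67 targets Galius, not Solay; it does not apply.
Duty = $174,244.39 × 2% + 1,411 × $4.00 = $9,128.89.
Line 2 (90.17, Belena, 2,664 pairs, $21,232.08):
Base rate for 90.17 is 30.5%.
90.17 has an FTA preferential rate, but origin Belena is not Solay; base rate stands.
The additional-duty order on 90.17 targets Galius, not Belena; it does not apply.
Duty = $21,232.08 × 30.5% = $6,475.78.
Line 3 (90.15, Erioria, 742 m², $161,659.54):
Base rate for 90.15 is 16% + $0.18/m².
Duty = $161,659.54 × 16% + 742 × $0.18 = $25,999.09.
Total = $9,128.89 + $6,475.78 + $25,999.09 = $41,603.76.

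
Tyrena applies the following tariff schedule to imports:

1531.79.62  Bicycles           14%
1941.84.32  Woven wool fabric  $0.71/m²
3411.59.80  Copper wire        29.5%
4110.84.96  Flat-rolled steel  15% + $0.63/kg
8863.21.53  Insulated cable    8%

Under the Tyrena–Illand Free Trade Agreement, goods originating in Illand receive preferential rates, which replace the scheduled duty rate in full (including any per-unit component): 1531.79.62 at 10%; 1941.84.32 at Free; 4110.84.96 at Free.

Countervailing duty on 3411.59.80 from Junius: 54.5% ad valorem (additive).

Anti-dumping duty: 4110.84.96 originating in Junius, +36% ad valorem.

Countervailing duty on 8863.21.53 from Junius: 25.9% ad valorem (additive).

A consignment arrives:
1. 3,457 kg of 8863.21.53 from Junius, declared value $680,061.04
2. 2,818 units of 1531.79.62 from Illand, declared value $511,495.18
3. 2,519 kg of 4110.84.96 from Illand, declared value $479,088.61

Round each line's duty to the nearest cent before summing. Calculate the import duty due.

Line 1 (8863.21.53, Junius, 3,457 kg, $680,061.04):
Base rate for 8863.21.53 is 8%.
Additional duty on 8863.21.53 from Junius: +25.9%. Applied ad valorem rate: 8% + 25.9% = 33.9%.
Duty = $680,061.04 × 33.9% = $230,540.69.
Line 2 (1531.79.62, Illand, 2,818 units, $511,495.18):
Base rate for 1531.79.62 is 14%.
Origin Illand qualifies under the Tyrena–Illand agreement and 1531.79.62 is covered: preferential rate 10% applies instead.
Duty = $511,495.18 × 10% = $51,149.52.
Line 3 (4110.84.96, Illand, 2,519 kg, $479,088.61):
Base rate for 4110.84.96 is 15% + $0.63/kg.
Origin Illand qualifies under the Tyrena–Illand agreement and 4110.84.96 is covered: preferential rate Free applies instead.
The additional-duty order on 4110.84.96 targets Junius, not Illand; it does not apply.
Duty = $479,088.61 × 0% = $0.00.
Total = $230,540.69 + $51,149.52 + $0.00 = $281,690.21.

$281,690.21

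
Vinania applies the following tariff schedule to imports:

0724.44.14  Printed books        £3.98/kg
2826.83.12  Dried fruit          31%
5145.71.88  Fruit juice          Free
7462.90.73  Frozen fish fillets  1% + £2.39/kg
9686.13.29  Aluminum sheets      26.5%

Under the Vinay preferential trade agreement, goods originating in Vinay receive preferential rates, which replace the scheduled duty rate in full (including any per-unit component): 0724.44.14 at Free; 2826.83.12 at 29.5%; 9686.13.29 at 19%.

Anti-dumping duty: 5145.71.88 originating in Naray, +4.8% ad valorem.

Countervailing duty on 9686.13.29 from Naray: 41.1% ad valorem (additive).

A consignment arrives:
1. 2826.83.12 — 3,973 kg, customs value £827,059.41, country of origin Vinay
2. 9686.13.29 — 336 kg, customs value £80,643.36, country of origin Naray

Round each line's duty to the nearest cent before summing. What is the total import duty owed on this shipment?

£298,497.44

Line 1 (2826.83.12, Vinay, 3,973 kg, £827,059.41):
Base rate for 2826.83.12 is 31%.
Origin Vinay qualifies under the Vinania–Vinay agreement and 2826.83.12 is covered: preferential rate 29.5% applies instead.
Duty = £827,059.41 × 29.5% = £243,982.53.
Line 2 (9686.13.29, Naray, 336 kg, £80,643.36):
Base rate for 9686.13.29 is 26.5%.
9686.13.29 has an FTA preferential rate, but origin Naray is not Vinay; base rate stands.
Additional duty on 9686.13.29 from Naray: +41.1%. Applied ad valorem rate: 26.5% + 41.1% = 67.6%.
Duty = £80,643.36 × 67.6% = £54,514.91.
Total = £243,982.53 + £54,514.91 = £298,497.44.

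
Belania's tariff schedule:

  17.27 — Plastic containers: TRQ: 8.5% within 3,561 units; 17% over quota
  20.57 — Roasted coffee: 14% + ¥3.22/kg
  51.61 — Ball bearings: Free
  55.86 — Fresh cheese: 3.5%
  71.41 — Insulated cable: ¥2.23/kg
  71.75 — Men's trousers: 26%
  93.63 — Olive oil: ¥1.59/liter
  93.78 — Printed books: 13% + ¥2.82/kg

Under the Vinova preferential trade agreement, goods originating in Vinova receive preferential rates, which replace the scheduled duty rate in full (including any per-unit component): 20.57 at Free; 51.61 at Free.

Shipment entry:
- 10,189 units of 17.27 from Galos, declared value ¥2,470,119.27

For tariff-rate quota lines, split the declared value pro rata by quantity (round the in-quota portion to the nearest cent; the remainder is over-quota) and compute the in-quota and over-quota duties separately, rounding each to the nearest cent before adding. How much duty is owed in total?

Line 1 (17.27, Galos, 10,189 units, ¥2,470,119.27):
Code 17.27 is under a tariff-rate quota (threshold 3,561 units). In-quota: 3,561 units at 8.5%; over-quota: 6,628 units at 17%.
Pro-rata value split: in-quota = ¥2,470,119.27 × 3,561/10,189 = ¥863,293.23; over-quota = ¥2,470,119.27 − ¥863,293.23 = ¥1,606,826.04.
In-quota duty = ¥863,293.23 × 8.5% = ¥73,379.92. Over-quota duty = ¥1,606,826.04 × 17% = ¥273,160.43.
Line duty = ¥73,379.92 + ¥273,160.43 = ¥346,540.35.

¥346,540.35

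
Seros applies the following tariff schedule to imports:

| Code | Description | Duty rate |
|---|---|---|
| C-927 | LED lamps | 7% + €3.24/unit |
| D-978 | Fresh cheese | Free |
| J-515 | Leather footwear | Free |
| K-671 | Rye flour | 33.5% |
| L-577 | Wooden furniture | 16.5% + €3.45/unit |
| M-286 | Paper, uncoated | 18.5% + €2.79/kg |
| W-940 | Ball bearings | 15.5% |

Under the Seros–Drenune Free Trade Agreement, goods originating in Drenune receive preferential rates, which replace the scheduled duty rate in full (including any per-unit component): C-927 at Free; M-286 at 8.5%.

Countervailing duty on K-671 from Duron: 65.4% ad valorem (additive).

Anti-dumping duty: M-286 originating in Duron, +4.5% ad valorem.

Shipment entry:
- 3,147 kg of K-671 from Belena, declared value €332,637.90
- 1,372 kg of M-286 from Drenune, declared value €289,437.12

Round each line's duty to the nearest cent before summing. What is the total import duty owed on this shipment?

€136,035.86

Line 1 (K-671, Belena, 3,147 kg, €332,637.90):
Base rate for K-671 is 33.5%.
The additional-duty order on K-671 targets Duron, not Belena; it does not apply.
Duty = €332,637.90 × 33.5% = €111,433.70.
Line 2 (M-286, Drenune, 1,372 kg, €289,437.12):
Base rate for M-286 is 18.5% + €2.79/kg.
Origin Drenune qualifies under the Seros–Drenune agreement and M-286 is covered: preferential rate 8.5% applies instead.
The additional-duty order on M-286 targets Duron, not Drenune; it does not apply.
Duty = €289,437.12 × 8.5% = €24,602.16.
Total = €111,433.70 + €24,602.16 = €136,035.86.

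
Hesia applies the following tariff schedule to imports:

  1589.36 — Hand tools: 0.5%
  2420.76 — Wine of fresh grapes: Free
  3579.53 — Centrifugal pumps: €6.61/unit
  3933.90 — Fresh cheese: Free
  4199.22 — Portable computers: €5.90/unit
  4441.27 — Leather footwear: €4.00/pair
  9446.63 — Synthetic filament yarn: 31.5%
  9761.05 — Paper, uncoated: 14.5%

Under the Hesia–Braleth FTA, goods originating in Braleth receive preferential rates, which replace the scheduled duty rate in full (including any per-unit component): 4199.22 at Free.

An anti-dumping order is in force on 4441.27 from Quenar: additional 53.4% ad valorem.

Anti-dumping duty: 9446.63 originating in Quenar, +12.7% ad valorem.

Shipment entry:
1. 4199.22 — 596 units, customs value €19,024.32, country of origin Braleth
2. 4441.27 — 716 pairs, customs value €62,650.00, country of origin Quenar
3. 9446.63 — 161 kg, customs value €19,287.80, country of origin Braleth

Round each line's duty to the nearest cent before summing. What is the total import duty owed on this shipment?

€42,394.76

Line 1 (4199.22, Braleth, 596 units, €19,024.32):
Base rate for 4199.22 is €5.90/unit.
Origin Braleth qualifies under the Hesia–Braleth agreement and 4199.22 is covered: preferential rate Free applies instead.
Duty = €19,024.32 × 0% = €0.00.
Line 2 (4441.27, Quenar, 716 pairs, €62,650.00):
Base rate for 4441.27 is €4.00/pair.
Additional duty on 4441.27 from Quenar: +53.4% ad valorem. Applied ad valorem rate = 53.4%.
Duty = €62,650.00 × 53.4% + 716 × €4.00 = €36,319.10.
Line 3 (9446.63, Braleth, 161 kg, €19,287.80):
Base rate for 9446.63 is 31.5%.
Origin Braleth is the FTA partner but 9446.63 is not on the preference list; base rate stands.
The additional-duty order on 9446.63 targets Quenar, not Braleth; it does not apply.
Duty = €19,287.80 × 31.5% = €6,075.66.
Total = €0.00 + €36,319.10 + €6,075.66 = €42,394.76.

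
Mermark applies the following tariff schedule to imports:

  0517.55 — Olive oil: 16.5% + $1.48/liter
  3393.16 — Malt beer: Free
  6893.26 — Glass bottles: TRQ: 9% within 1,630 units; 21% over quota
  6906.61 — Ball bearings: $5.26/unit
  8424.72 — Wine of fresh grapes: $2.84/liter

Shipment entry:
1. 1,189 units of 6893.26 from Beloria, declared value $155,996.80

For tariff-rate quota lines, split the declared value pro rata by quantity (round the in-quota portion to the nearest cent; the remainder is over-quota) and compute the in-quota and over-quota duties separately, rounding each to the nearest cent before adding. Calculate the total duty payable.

Line 1 (6893.26, Beloria, 1,189 units, $155,996.80):
Code 6893.26 is under a tariff-rate quota (threshold 1,630 units). Quantity 1,189 units is within the quota, so the in-quota rate 9% applies to the full value.
Duty = $155,996.80 × 9% = $14,039.71.

$14,039.71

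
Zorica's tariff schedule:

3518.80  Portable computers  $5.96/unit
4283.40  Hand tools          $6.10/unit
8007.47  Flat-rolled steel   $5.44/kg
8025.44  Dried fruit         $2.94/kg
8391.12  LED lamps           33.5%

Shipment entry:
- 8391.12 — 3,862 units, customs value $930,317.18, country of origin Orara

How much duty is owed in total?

Line 1 (8391.12, Orara, 3,862 units, $930,317.18):
Base rate for 8391.12 is 33.5%.
Duty = $930,317.18 × 33.5% = $311,656.26.

$311,656.26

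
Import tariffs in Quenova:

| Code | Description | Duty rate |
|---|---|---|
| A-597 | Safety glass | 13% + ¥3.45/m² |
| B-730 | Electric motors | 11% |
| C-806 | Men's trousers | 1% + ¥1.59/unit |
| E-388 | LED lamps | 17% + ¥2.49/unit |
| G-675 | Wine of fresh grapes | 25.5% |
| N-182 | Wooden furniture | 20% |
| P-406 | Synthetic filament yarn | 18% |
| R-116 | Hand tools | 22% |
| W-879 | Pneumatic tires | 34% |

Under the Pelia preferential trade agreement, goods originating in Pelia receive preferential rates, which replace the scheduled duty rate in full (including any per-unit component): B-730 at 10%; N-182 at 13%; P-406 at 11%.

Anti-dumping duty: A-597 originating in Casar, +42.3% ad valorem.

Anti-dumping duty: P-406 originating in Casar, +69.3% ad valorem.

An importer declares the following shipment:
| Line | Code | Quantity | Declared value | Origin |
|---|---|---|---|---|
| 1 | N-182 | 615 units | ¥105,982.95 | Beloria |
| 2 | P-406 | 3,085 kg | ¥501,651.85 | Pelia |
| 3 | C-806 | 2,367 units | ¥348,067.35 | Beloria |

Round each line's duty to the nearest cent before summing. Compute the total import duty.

¥83,622.49

Line 1 (N-182, Beloria, 615 units, ¥105,982.95):
Base rate for N-182 is 20%.
N-182 has an FTA preferential rate, but origin Beloria is not Pelia; base rate stands.
Duty = ¥105,982.95 × 20% = ¥21,196.59.
Line 2 (P-406, Pelia, 3,085 kg, ¥501,651.85):
Base rate for P-406 is 18%.
Origin Pelia qualifies under the Quenova–Pelia agreement and P-406 is covered: preferential rate 11% applies instead.
The additional-duty order on P-406 targets Casar, not Pelia; it does not apply.
Duty = ¥501,651.85 × 11% = ¥55,181.70.
Line 3 (C-806, Beloria, 2,367 units, ¥348,067.35):
Base rate for C-806 is 1% + ¥1.59/unit.
Duty = ¥348,067.35 × 1% + 2,367 × ¥1.59 = ¥7,244.20.
Total = ¥21,196.59 + ¥55,181.70 + ¥7,244.20 = ¥83,622.49.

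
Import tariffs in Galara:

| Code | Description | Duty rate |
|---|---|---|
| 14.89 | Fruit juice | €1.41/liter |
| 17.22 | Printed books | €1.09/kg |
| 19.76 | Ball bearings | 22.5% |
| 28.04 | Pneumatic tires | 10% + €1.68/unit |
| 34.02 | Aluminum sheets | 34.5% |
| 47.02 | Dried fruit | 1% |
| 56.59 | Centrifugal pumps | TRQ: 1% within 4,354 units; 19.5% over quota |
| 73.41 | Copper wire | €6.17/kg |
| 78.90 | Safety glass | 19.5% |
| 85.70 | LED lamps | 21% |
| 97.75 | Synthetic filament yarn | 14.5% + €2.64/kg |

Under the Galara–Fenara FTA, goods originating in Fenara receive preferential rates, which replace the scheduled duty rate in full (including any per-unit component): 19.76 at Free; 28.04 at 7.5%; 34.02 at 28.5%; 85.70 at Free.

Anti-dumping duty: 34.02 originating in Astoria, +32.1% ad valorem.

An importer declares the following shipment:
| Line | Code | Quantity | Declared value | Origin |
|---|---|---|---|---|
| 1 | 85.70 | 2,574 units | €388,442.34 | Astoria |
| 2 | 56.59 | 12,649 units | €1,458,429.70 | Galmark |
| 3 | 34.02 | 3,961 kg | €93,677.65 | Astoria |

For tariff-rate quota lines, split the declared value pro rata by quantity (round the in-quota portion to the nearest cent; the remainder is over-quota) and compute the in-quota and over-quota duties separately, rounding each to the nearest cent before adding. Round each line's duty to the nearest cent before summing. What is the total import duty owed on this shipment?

€335,482.99

Line 1 (85.70, Astoria, 2,574 units, €388,442.34):
Base rate for 85.70 is 21%.
85.70 has an FTA preferential rate, but origin Astoria is not Fenara; base rate stands.
Duty = €388,442.34 × 21% = €81,572.89.
Line 2 (56.59, Galmark, 12,649 units, €1,458,429.70):
Code 56.59 is under a tariff-rate quota (threshold 4,354 units). In-quota: 4,354 units at 1%; over-quota: 8,295 units at 19.5%.
Pro-rata value split: in-quota = €1,458,429.70 × 4,354/12,649 = €502,016.20; over-quota = €1,458,429.70 − €502,016.20 = €956,413.50.
In-quota duty = €502,016.20 × 1% = €5,020.16. Over-quota duty = €956,413.50 × 19.5% = €186,500.63.
Line duty = €5,020.16 + €186,500.63 = €191,520.79.
Line 3 (34.02, Astoria, 3,961 kg, €93,677.65):
Base rate for 34.02 is 34.5%.
34.02 has an FTA preferential rate, but origin Astoria is not Fenara; base rate stands.
Additional duty on 34.02 from Astoria: +32.1%. Applied ad valorem rate: 34.5% + 32.1% = 66.6%.
Duty = €93,677.65 × 66.6% = €62,389.31.
Total = €81,572.89 + €191,520.79 + €62,389.31 = €335,482.99.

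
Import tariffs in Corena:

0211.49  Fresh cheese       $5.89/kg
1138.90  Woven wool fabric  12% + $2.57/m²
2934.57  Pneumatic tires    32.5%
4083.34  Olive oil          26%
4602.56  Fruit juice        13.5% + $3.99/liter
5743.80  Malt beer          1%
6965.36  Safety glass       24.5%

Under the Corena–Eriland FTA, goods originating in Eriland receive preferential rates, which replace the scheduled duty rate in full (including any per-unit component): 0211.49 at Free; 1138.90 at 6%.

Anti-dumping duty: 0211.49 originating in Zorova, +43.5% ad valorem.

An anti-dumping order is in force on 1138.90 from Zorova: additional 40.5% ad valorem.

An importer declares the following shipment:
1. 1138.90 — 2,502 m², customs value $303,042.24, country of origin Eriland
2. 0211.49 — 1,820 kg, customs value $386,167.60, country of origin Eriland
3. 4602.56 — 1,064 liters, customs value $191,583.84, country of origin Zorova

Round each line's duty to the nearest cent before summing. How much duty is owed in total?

$48,291.71

Line 1 (1138.90, Eriland, 2,502 m², $303,042.24):
Base rate for 1138.90 is 12% + $2.57/m².
Origin Eriland qualifies under the Corena–Eriland agreement and 1138.90 is covered: preferential rate 6% applies instead.
The additional-duty order on 1138.90 targets Zorova, not Eriland; it does not apply.
Duty = $303,042.24 × 6% = $18,182.53.
Line 2 (0211.49, Eriland, 1,820 kg, $386,167.60):
Base rate for 0211.49 is $5.89/kg.
Origin Eriland qualifies under the Corena–Eriland agreement and 0211.49 is covered: preferential rate Free applies instead.
The additional-duty order on 0211.49 targets Zorova, not Eriland; it does not apply.
Duty = $386,167.60 × 0% = $0.00.
Line 3 (4602.56, Zorova, 1,064 liters, $191,583.84):
Base rate for 4602.56 is 13.5% + $3.99/liter.
Duty = $191,583.84 × 13.5% + 1,064 × $3.99 = $30,109.18.
Total = $18,182.53 + $0.00 + $30,109.18 = $48,291.71.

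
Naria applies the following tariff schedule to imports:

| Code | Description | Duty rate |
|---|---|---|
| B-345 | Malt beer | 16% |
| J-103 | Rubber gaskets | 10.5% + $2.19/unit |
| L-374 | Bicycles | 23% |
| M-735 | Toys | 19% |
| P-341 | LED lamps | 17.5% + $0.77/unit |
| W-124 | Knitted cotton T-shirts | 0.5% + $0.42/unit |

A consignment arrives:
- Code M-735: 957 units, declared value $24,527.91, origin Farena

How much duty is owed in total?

Line 1 (M-735, Farena, 957 units, $24,527.91):
Base rate for M-735 is 19%.
Duty = $24,527.91 × 19% = $4,660.30.

$4,660.30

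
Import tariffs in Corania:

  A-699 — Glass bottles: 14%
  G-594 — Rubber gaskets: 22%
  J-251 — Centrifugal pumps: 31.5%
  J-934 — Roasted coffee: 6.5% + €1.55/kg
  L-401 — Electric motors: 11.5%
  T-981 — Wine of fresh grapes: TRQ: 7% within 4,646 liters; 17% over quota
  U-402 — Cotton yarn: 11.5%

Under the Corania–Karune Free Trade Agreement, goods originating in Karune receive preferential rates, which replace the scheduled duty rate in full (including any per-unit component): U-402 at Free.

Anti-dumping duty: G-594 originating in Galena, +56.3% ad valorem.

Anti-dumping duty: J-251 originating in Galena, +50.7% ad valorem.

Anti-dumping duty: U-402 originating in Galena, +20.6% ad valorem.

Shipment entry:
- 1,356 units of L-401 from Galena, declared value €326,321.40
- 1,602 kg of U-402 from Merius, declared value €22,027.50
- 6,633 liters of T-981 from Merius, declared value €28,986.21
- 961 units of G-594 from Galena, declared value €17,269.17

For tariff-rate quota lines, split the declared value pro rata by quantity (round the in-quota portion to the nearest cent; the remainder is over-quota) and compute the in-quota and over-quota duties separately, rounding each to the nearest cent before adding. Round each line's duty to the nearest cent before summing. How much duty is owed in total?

Line 1 (L-401, Galena, 1,356 units, €326,321.40):
Base rate for L-401 is 11.5%.
Duty = €326,321.40 × 11.5% = €37,526.96.
Line 2 (U-402, Merius, 1,602 kg, €22,027.50):
Base rate for U-402 is 11.5%.
U-402 has an FTA preferential rate, but origin Merius is not Karune; base rate stands.
The additional-duty order on U-402 targets Galena, not Merius; it does not apply.
Duty = €22,027.50 × 11.5% = €2,533.16.
Line 3 (T-981, Merius, 6,633 liters, €28,986.21):
Code T-981 is under a tariff-rate quota (threshold 4,646 liters). In-quota: 4,646 liters at 7%; over-quota: 1,987 liters at 17%.
Pro-rata value split: in-quota = €28,986.21 × 4,646/6,633 = €20,303.02; over-quota = €28,986.21 − €20,303.02 = €8,683.19.
In-quota duty = €20,303.02 × 7% = €1,421.21. Over-quota duty = €8,683.19 × 17% = €1,476.14.
Line duty = €1,421.21 + €1,476.14 = €2,897.35.
Line 4 (G-594, Galena, 961 units, €17,269.17):
Base rate for G-594 is 22%.
Additional duty on G-594 from Galena: +56.3%. Applied ad valorem rate: 22% + 56.3% = 78.3%.
Duty = €17,269.17 × 78.3% = €13,521.76.
Total = €37,526.96 + €2,533.16 + €2,897.35 + €13,521.76 = €56,479.23.

€56,479.23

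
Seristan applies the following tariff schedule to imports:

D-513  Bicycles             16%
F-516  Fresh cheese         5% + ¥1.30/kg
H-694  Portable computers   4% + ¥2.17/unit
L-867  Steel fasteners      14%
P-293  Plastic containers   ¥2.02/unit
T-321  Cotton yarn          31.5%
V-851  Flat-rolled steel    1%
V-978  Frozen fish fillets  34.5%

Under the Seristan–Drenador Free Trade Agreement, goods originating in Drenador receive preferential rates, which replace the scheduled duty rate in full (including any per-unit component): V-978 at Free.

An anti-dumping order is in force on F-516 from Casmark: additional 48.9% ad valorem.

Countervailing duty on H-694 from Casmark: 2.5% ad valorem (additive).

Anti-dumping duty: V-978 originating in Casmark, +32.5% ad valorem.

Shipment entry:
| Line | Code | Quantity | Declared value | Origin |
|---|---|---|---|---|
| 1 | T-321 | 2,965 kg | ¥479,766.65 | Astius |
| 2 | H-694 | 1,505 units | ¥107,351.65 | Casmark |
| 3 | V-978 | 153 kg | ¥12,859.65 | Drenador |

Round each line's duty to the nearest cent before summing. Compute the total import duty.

Line 1 (T-321, Astius, 2,965 kg, ¥479,766.65):
Base rate for T-321 is 31.5%.
Duty = ¥479,766.65 × 31.5% = ¥151,126.49.
Line 2 (H-694, Casmark, 1,505 units, ¥107,351.65):
Base rate for H-694 is 4% + ¥2.17/unit.
Additional duty on H-694 from Casmark: +2.5%. Applied ad valorem rate: 4% + 2.5% = 6.5%.
Duty = ¥107,351.65 × 6.5% + 1,505 × ¥2.17 = ¥10,243.71.
Line 3 (V-978, Drenador, 153 kg, ¥12,859.65):
Base rate for V-978 is 34.5%.
Origin Drenador qualifies under the Seristan–Drenador agreement and V-978 is covered: preferential rate Free applies instead.
The additional-duty order on V-978 targets Casmark, not Drenador; it does not apply.
Duty = ¥12,859.65 × 0% = ¥0.00.
Total = ¥151,126.49 + ¥10,243.71 + ¥0.00 = ¥161,370.20.

¥161,370.20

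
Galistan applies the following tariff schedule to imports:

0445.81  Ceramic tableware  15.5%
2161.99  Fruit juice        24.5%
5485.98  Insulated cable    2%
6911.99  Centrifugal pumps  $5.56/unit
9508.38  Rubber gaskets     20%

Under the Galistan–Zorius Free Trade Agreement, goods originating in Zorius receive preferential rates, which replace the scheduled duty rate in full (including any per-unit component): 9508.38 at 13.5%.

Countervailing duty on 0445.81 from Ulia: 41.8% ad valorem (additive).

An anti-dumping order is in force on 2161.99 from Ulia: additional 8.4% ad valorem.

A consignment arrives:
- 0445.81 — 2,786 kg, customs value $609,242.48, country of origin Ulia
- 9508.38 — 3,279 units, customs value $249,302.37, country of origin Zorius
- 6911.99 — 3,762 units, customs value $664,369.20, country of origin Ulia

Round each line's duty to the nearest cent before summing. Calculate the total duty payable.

$403,668.48

Line 1 (0445.81, Ulia, 2,786 kg, $609,242.48):
Base rate for 0445.81 is 15.5%.
Additional duty on 0445.81 from Ulia: +41.8%. Applied ad valorem rate: 15.5% + 41.8% = 57.3%.
Duty = $609,242.48 × 57.3% = $349,095.94.
Line 2 (9508.38, Zorius, 3,279 units, $249,302.37):
Base rate for 9508.38 is 20%.
Origin Zorius qualifies under the Galistan–Zorius agreement and 9508.38 is covered: preferential rate 13.5% applies instead.
Duty = $249,302.37 × 13.5% = $33,655.82.
Line 3 (6911.99, Ulia, 3,762 units, $664,369.20):
Base rate for 6911.99 is $5.56/unit.
Duty = 3,762 × $5.56 = $20,916.72.
Total = $349,095.94 + $33,655.82 + $20,916.72 = $403,668.48.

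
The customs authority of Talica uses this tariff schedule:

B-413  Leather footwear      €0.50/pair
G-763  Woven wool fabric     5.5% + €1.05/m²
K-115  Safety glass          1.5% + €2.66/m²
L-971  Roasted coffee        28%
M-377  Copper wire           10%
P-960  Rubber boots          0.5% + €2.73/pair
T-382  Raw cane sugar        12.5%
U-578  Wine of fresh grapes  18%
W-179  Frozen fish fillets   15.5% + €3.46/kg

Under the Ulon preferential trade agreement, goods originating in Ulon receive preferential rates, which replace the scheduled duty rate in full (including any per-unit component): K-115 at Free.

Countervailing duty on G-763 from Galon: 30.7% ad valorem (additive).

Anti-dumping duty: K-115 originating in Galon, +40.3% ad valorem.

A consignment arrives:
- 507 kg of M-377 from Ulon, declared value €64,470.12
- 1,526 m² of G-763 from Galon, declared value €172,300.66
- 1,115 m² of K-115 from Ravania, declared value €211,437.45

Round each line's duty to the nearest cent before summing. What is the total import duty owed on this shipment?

Line 1 (M-377, Ulon, 507 kg, €64,470.12):
Base rate for M-377 is 10%.
Origin Ulon is the FTA partner but M-377 is not on the preference list; base rate stands.
Duty = €64,470.12 × 10% = €6,447.01.
Line 2 (G-763, Galon, 1,526 m², €172,300.66):
Base rate for G-763 is 5.5% + €1.05/m².
Additional duty on G-763 from Galon: +30.7%. Applied ad valorem rate: 5.5% + 30.7% = 36.2%.
Duty = €172,300.66 × 36.2% + 1,526 × €1.05 = €63,975.14.
Line 3 (K-115, Ravania, 1,115 m², €211,437.45):
Base rate for K-115 is 1.5% + €2.66/m².
K-115 has an FTA preferential rate, but origin Ravania is not Ulon; base rate stands.
The additional-duty order on K-115 targets Galon, not Ravania; it does not apply.
Duty = €211,437.45 × 1.5% + 1,115 × €2.66 = €6,137.46.
Total = €6,447.01 + €63,975.14 + €6,137.46 = €76,559.61.

€76,559.61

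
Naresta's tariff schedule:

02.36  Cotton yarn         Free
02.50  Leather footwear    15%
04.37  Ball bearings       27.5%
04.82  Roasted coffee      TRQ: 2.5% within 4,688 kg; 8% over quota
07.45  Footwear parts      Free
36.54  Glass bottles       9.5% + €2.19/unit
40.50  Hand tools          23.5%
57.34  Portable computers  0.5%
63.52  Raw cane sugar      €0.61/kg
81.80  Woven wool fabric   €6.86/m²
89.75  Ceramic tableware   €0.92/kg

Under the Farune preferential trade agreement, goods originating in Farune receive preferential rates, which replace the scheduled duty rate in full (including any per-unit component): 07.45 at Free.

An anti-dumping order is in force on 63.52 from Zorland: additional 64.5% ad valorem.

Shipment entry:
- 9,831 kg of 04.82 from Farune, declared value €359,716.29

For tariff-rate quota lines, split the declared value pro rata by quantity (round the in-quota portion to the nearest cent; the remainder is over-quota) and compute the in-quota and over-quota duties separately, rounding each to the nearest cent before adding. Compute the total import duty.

€19,342.94

Line 1 (04.82, Farune, 9,831 kg, €359,716.29):
Code 04.82 is under a tariff-rate quota (threshold 4,688 kg). In-quota: 4,688 kg at 2.5%; over-quota: 5,143 kg at 8%.
Pro-rata value split: in-quota = €359,716.29 × 4,688/9,831 = €171,533.92; over-quota = €359,716.29 − €171,533.92 = €188,182.37.
In-quota duty = €171,533.92 × 2.5% = €4,288.35. Over-quota duty = €188,182.37 × 8% = €15,054.59.
Line duty = €4,288.35 + €15,054.59 = €19,342.94.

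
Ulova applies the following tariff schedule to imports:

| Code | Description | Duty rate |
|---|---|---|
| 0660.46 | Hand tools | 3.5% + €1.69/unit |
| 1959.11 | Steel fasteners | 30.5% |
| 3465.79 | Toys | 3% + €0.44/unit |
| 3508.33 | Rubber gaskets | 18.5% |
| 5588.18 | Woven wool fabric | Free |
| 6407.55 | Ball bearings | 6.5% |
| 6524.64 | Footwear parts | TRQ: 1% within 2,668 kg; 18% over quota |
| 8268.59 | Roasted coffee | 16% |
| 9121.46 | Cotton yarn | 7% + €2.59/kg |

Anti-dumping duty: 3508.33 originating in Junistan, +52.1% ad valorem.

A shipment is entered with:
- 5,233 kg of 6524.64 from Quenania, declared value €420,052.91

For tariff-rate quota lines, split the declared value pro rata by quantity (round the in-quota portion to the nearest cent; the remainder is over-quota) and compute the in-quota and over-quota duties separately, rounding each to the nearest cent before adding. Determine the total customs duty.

Line 1 (6524.64, Quenania, 5,233 kg, €420,052.91):
Code 6524.64 is under a tariff-rate quota (threshold 2,668 kg). In-quota: 2,668 kg at 1%; over-quota: 2,565 kg at 18%.
Pro-rata value split: in-quota = €420,052.91 × 2,668/5,233 = €214,160.36; over-quota = €420,052.91 − €214,160.36 = €205,892.55.
In-quota duty = €214,160.36 × 1% = €2,141.60. Over-quota duty = €205,892.55 × 18% = €37,060.66.
Line duty = €2,141.60 + €37,060.66 = €39,202.26.

€39,202.26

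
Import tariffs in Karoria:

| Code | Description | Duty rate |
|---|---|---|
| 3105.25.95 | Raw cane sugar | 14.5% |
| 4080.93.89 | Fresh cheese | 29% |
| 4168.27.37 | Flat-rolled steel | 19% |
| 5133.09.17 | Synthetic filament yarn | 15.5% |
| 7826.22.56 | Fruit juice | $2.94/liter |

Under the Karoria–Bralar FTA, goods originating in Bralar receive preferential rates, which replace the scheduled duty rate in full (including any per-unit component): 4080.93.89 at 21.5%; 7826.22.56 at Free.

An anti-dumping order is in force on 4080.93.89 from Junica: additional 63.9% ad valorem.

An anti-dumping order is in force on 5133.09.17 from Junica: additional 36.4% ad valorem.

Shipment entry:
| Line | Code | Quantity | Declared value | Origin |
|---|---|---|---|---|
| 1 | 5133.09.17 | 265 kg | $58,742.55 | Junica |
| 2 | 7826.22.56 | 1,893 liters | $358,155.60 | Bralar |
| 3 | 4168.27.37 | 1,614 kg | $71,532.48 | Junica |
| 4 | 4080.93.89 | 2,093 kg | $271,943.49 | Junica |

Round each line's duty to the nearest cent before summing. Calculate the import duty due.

Line 1 (5133.09.17, Junica, 265 kg, $58,742.55):
Base rate for 5133.09.17 is 15.5%.
Additional duty on 5133.09.17 from Junica: +36.4%. Applied ad valorem rate: 15.5% + 36.4% = 51.9%.
Duty = $58,742.55 × 51.9% = $30,487.38.
Line 2 (7826.22.56, Bralar, 1,893 liters, $358,155.60):
Base rate for 7826.22.56 is $2.94/liter.
Origin Bralar qualifies under the Karoria–Bralar agreement and 7826.22.56 is covered: preferential rate Free applies instead.
Duty = $358,155.60 × 0% = $0.00.
Line 3 (4168.27.37, Junica, 1,614 kg, $71,532.48):
Base rate for 4168.27.37 is 19%.
Duty = $71,532.48 × 19% = $13,591.17.
Line 4 (4080.93.89, Junica, 2,093 kg, $271,943.49):
Base rate for 4080.93.89 is 29%.
4080.93.89 has an FTA preferential rate, but origin Junica is not Bralar; base rate stands.
Additional duty on 4080.93.89 from Junica: +63.9%. Applied ad valorem rate: 29% + 63.9% = 92.9%.
Duty = $271,943.49 × 92.9% = $252,635.50.
Total = $30,487.38 + $0.00 + $13,591.17 + $252,635.50 = $296,714.05.

$296,714.05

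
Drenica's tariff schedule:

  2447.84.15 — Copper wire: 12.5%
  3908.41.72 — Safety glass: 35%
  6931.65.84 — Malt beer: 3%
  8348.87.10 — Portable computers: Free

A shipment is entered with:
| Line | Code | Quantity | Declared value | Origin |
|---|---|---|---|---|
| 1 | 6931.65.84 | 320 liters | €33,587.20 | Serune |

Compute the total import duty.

Line 1 (6931.65.84, Serune, 320 liters, €33,587.20):
Base rate for 6931.65.84 is 3%.
Duty = €33,587.20 × 3% = €1,007.62.

€1,007.62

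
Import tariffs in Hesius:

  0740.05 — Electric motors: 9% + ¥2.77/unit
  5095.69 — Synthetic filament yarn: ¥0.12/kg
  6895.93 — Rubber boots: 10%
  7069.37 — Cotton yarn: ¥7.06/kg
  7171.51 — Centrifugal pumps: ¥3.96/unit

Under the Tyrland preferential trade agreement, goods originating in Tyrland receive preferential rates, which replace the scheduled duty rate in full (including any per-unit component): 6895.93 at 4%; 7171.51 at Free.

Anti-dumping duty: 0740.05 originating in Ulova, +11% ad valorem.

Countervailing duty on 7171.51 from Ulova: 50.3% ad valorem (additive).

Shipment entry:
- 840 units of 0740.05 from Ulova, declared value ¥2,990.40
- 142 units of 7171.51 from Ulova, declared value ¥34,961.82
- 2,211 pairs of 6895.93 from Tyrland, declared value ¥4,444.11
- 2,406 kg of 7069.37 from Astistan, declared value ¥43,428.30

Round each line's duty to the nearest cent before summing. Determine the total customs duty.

¥38,237.12

Line 1 (0740.05, Ulova, 840 units, ¥2,990.40):
Base rate for 0740.05 is 9% + ¥2.77/unit.
Additional duty on 0740.05 from Ulova: +11%. Applied ad valorem rate: 9% + 11% = 20%.
Duty = ¥2,990.40 × 20% + 840 × ¥2.77 = ¥2,924.88.
Line 2 (7171.51, Ulova, 142 units, ¥34,961.82):
Base rate for 7171.51 is ¥3.96/unit.
7171.51 has an FTA preferential rate, but origin Ulova is not Tyrland; base rate stands.
Additional duty on 7171.51 from Ulova: +50.3% ad valorem. Applied ad valorem rate = 50.3%.
Duty = ¥34,961.82 × 50.3% + 142 × ¥3.96 = ¥18,148.12.
Line 3 (6895.93, Tyrland, 2,211 pairs, ¥4,444.11):
Base rate for 6895.93 is 10%.
Origin Tyrland qualifies under the Hesius–Tyrland agreement and 6895.93 is covered: preferential rate 4% applies instead.
Duty = ¥4,444.11 × 4% = ¥177.76.
Line 4 (7069.37, Astistan, 2,406 kg, ¥43,428.30):
Base rate for 7069.37 is ¥7.06/kg.
Duty = 2,406 × ¥7.06 = ¥16,986.36.
Total = ¥2,924.88 + ¥18,148.12 + ¥177.76 + ¥16,986.36 = ¥38,237.12.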